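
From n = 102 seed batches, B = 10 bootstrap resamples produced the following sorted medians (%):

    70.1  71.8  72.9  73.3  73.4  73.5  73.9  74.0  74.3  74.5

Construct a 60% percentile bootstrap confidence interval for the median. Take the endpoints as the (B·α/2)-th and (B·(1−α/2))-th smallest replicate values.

(71.8, 74.0)

α = 0.40; lower rank = 10 × 0.200 = 2; upper rank = 10 × 0.800 = 8.
The 2nd smallest replicate is 71.8; the 8th is 74.0.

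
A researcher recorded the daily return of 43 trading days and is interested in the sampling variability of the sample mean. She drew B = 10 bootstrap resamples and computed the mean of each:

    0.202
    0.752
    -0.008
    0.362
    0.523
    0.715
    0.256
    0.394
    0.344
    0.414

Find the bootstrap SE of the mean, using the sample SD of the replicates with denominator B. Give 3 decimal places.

SE* = 0.217

Bootstrap SE is the standard deviation of the 10 replicate means.
Mean of replicates: (0.202 + 0.752 + (-0.008) + 0.362 + 0.523 + 0.715 + 0.256 + 0.394 + 0.344 + 0.414) / 10 = 3.9540 / 10 = 0.3954
Sum of squared deviations: (−0.1934)² + (+0.3566)² + (−0.4034)² + (−0.0334)² + (+0.1276)² + (+0.3196)² + (−0.1394)² + (−0.0014)² + (−0.0514)² + (+0.0186)² = 0.4693
Variance = 0.4693 / 10 = 0.0469
SE* = √0.0469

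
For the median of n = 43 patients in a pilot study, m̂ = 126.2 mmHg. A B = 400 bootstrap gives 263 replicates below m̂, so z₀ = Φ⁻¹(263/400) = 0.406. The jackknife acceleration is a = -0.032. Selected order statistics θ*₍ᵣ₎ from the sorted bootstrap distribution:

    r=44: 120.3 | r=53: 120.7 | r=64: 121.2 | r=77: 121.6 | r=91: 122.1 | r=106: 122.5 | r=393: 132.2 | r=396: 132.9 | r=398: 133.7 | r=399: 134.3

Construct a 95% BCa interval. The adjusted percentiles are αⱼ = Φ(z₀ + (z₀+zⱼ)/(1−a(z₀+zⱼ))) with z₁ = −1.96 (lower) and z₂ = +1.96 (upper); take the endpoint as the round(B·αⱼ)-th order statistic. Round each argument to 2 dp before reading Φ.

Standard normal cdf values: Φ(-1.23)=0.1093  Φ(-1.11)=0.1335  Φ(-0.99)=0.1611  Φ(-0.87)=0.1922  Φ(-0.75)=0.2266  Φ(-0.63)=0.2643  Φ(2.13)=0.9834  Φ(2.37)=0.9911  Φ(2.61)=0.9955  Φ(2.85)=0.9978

Lower: z₀ + z₁ = 0.406 + (-1.960) = -1.554; 1 − a(z₀+z₁) = 1 − (-0.032)(-1.554) = 0.9503; argument = 0.406 + (-1.554)/0.9503 = -1.2293 → -1.23.
α₁ = Φ(-1.23) = 0.1093; rank = round(400 × 0.1093) = 44; θ*₍44₎ = 120.3.
Upper: z₀ + z₂ = 2.366; 1 − a(z₀+z₂) = 1.0757; argument = 2.6055 → 2.61; α₂ = 0.9955; rank = 398; θ*₍398₎ = 133.7.

(120.3, 133.7)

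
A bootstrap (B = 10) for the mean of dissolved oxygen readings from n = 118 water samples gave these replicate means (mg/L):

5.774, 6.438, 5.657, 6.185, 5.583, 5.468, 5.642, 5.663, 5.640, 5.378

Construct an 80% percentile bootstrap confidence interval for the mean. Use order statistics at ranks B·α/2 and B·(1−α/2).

Sorted replicates: 5.378, 5.468, 5.583, 5.640, 5.642, 5.657, 5.663, 5.774, 6.185, 6.438
α = 0.20; lower rank = 10 × 0.100 = 1; upper rank = 10 × 0.900 = 9.
The 1st smallest replicate is 5.378; the 9th is 6.185.

(5.378, 6.185)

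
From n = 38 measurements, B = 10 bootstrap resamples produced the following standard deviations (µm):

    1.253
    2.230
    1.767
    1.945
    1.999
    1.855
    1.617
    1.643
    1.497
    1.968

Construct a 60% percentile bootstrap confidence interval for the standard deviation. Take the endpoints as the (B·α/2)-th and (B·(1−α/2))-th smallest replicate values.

(1.497, 1.968)

Sorted replicates: 1.253, 1.497, 1.617, 1.643, 1.767, 1.855, 1.945, 1.968, 1.999, 2.230
α = 0.40; lower rank = 10 × 0.200 = 2; upper rank = 10 × 0.800 = 8.
The 2nd smallest replicate is 1.497; the 8th is 1.968.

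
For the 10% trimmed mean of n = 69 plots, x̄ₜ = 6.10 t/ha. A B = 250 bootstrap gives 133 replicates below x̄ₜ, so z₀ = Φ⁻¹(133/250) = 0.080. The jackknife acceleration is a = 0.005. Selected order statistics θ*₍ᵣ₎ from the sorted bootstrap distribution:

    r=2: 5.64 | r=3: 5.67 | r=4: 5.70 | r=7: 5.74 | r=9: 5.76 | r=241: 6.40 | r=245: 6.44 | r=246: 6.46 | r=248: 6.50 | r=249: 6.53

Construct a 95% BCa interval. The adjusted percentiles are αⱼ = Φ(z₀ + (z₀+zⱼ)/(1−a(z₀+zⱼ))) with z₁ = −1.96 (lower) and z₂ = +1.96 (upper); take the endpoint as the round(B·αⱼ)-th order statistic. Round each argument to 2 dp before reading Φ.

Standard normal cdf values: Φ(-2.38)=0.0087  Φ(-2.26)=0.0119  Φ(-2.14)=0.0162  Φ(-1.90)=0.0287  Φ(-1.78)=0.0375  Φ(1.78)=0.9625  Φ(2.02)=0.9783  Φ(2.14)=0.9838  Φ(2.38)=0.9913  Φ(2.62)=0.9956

Lower: z₀ + z₁ = 0.080 + (-1.960) = -1.880; 1 − a(z₀+z₁) = 1 − (0.005)(-1.880) = 1.0094; argument = 0.080 + (-1.880)/1.0094 = -1.7825 → -1.78.
α₁ = Φ(-1.78) = 0.0375; rank = round(250 × 0.0375) = 9; θ*₍9₎ = 5.76.
Upper: z₀ + z₂ = 2.040; 1 − a(z₀+z₂) = 0.9898; argument = 2.1410 → 2.14; α₂ = 0.9838; rank = 246; θ*₍246₎ = 6.46.

(5.76, 6.46)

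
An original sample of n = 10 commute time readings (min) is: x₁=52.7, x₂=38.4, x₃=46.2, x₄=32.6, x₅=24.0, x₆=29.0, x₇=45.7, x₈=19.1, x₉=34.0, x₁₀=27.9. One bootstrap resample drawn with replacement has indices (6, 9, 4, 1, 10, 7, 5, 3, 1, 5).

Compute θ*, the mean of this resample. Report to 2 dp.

θ* = 36.88

Resample values: 29.0, 34.0, 32.6, 52.7, 27.9, 45.7, 24.0, 46.2, 52.7, 24.0.
Mean = (29.0 + 34.0 + 32.6 + 52.7 + 27.9 + 45.7 + 24.0 + 46.2 + 52.7 + 24.0) / 10 = 368.80 / 10 = 36.88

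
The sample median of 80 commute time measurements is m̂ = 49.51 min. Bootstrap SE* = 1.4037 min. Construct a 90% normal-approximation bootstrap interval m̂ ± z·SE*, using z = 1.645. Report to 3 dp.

Margin = 1.645 × 1.4037 = 2.3091
Interval: 49.51 ± 2.3091

(47.201, 51.819)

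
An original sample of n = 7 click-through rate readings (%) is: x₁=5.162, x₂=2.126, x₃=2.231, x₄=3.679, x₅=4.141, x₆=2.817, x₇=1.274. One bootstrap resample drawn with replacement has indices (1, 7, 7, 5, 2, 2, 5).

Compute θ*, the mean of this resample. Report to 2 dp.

θ* = 2.89

Resample values: 5.162, 1.274, 1.274, 4.141, 2.126, 2.126, 4.141.
Mean = (5.162 + 1.274 + 1.274 + 4.141 + 2.126 + 2.126 + 4.141) / 7 = 20.2440 / 7 = 2.89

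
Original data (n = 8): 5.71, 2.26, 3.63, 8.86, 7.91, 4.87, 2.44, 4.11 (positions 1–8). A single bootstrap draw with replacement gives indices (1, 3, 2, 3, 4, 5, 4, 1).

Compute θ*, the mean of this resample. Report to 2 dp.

θ* = 5.82

Resample values: 5.71, 3.63, 2.26, 3.63, 8.86, 7.91, 8.86, 5.71.
Mean = (5.71 + 3.63 + 2.26 + 3.63 + 8.86 + 7.91 + 8.86 + 5.71) / 8 = 46.570 / 8 = 5.82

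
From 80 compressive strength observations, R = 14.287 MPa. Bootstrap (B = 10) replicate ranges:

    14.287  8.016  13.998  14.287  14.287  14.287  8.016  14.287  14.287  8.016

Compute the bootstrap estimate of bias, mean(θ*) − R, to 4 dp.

bias = −1.9102

mean(θ*) = (14.287 + 8.016 + 13.998 + 14.287 + 14.287 + 14.287 + 8.016 + 14.287 + 14.287 + 8.016) / 10 = 12.37680
bias = 12.37680 − 14.287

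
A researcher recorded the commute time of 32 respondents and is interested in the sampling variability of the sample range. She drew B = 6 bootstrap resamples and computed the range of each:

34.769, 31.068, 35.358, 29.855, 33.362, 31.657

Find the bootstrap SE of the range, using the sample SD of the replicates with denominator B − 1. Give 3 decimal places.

Bootstrap SE is the standard deviation of the 6 replicate ranges.
Mean of replicates: (34.769 + 31.068 + 35.358 + 29.855 + 33.362 + 31.657) / 6 = 196.0690 / 6 = 32.6782
Sum of squared deviations: (+2.0908)² + (−1.6102)² + (+2.6798)² + (−2.8232)² + (+0.6838)² + (−1.0212)² = 23.6264
Variance = 23.6264 / 5 = 4.7253
SE* = √4.7253

SE* = 2.174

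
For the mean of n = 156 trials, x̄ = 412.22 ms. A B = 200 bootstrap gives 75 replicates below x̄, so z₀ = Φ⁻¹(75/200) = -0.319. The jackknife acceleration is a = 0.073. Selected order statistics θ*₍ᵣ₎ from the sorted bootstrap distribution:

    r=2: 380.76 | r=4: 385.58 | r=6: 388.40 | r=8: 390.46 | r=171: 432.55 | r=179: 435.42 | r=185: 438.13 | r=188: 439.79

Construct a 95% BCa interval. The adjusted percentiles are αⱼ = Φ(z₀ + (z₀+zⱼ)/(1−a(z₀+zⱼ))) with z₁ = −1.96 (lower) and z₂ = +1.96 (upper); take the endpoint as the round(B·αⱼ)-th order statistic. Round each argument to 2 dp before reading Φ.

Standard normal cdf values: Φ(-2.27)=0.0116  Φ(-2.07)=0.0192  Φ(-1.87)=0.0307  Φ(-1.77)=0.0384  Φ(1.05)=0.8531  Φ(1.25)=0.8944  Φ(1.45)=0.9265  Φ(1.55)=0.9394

(380.76, 439.79)

Lower: z₀ + z₁ = -0.319 + (-1.960) = -2.279; 1 − a(z₀+z₁) = 1 − (0.073)(-2.279) = 1.1664; argument = -0.319 + (-2.279)/1.1664 = -2.2729 → -2.27.
α₁ = Φ(-2.27) = 0.0116; rank = round(200 × 0.0116) = 2; θ*₍2₎ = 380.76.
Upper: z₀ + z₂ = 1.641; 1 − a(z₀+z₂) = 0.8802; argument = 1.5453 → 1.55; α₂ = 0.9394; rank = 188; θ*₍188₎ = 439.79.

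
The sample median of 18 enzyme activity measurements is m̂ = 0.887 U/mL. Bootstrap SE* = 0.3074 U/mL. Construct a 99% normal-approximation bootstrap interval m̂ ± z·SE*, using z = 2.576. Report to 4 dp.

(0.0951, 1.6789)

Margin = 2.576 × 0.3074 = 0.79186
Interval: 0.887 ± 0.79186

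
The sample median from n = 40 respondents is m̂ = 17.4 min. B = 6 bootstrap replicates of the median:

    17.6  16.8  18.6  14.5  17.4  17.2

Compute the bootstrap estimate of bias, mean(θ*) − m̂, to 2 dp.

mean(θ*) = (17.6 + 16.8 + 18.6 + 14.5 + 17.4 + 17.2) / 6 = 17.017
bias = 17.017 − 17.4

bias = −0.38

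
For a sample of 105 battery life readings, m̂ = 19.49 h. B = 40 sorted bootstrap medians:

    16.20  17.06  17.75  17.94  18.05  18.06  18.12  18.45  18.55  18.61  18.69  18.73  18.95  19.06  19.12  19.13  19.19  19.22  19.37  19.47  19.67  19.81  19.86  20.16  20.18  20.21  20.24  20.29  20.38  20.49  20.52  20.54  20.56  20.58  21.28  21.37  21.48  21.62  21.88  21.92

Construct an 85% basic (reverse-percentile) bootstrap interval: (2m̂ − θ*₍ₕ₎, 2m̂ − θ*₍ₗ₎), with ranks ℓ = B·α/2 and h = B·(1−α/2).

(17.50, 21.23)

Percentile endpoints at ranks 3 and 37: θ*₍3₎ = 17.75, θ*₍37₎ = 21.48.
Basic interval reflects these around m̂:
  lower = 2 × 19.49 − 21.48 = 17.50
  upper = 2 × 19.49 − 17.75 = 21.23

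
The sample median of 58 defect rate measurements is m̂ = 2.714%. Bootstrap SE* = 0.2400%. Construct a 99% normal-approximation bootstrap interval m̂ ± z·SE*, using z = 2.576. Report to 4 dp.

(2.0958, 3.3322)

Margin = 2.576 × 0.2400 = 0.61824
Interval: 2.714 ± 0.61824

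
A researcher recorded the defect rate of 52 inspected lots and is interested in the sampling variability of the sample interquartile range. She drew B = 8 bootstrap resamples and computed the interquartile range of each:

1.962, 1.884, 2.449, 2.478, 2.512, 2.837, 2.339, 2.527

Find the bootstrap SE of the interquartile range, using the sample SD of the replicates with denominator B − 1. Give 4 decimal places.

Bootstrap SE is the standard deviation of the 8 replicate interquartile ranges.
Mean of replicates: (1.962 + 1.884 + 2.449 + 2.478 + 2.512 + 2.837 + 2.339 + 2.527) / 8 = 18.98800 / 8 = 2.37350
Sum of squared deviations: (−0.41150)² + (−0.48950)² + (+0.07550)² + (+0.10450)² + (+0.13850)² + (+0.46350)² + (−0.03450)² + (+0.15350)² = 0.68433
Variance = 0.68433 / 7 = 0.09776
SE* = √0.09776

SE* = 0.3127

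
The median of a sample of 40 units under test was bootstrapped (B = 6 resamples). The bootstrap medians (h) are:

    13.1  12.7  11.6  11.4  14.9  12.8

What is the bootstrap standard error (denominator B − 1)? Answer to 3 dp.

Bootstrap SE is the standard deviation of the 6 replicate medians.
Mean of replicates: (13.1 + 12.7 + 11.6 + 11.4 + 14.9 + 12.8) / 6 = 76.5000 / 6 = 12.7500
Sum of squared deviations: (+0.3500)² + (−0.0500)² + (−1.1500)² + (−1.3500)² + (+2.1500)² + (+0.0500)² = 7.8950
Variance = 7.8950 / 5 = 1.5790
SE* = √1.5790

SE* = 1.257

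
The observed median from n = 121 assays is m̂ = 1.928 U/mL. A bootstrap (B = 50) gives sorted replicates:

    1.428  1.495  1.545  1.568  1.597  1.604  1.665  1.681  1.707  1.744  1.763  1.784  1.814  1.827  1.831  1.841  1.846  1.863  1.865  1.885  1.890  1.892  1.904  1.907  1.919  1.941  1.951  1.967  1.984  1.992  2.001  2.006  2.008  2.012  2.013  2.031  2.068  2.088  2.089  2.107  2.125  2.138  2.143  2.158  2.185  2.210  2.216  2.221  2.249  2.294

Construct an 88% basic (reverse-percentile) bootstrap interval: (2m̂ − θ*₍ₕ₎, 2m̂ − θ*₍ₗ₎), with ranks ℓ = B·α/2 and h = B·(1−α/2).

(1.640, 2.311)

Percentile endpoints at ranks 3 and 47: θ*₍3₎ = 1.545, θ*₍47₎ = 2.216.
Basic interval reflects these around m̂:
  lower = 2 × 1.928 − 2.216 = 1.640
  upper = 2 × 1.928 − 1.545 = 2.311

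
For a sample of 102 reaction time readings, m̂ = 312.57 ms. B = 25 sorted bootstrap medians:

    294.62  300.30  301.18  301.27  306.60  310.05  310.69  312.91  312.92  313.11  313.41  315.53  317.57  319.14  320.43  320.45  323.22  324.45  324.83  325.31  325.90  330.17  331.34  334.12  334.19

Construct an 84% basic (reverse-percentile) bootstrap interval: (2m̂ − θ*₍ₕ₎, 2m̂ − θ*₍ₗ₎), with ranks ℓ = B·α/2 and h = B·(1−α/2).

Percentile endpoints at ranks 2 and 23: θ*₍2₎ = 300.30, θ*₍23₎ = 331.34.
Basic interval reflects these around m̂:
  lower = 2 × 312.57 − 331.34 = 293.80
  upper = 2 × 312.57 − 300.30 = 324.84

(293.80, 324.84)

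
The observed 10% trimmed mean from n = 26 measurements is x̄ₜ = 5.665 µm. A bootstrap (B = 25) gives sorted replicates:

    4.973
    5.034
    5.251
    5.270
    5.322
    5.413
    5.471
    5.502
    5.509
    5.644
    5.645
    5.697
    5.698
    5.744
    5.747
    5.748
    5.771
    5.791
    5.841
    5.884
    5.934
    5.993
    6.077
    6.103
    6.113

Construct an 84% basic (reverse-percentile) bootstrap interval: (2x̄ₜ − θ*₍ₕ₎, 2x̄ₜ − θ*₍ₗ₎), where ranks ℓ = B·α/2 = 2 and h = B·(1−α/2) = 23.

Percentile endpoints at ranks 2 and 23: θ*₍2₎ = 5.034, θ*₍23₎ = 6.077.
Basic interval reflects these around x̄ₜ:
  lower = 2 × 5.665 − 6.077 = 5.253
  upper = 2 × 5.665 − 5.034 = 6.296

(5.253, 6.296)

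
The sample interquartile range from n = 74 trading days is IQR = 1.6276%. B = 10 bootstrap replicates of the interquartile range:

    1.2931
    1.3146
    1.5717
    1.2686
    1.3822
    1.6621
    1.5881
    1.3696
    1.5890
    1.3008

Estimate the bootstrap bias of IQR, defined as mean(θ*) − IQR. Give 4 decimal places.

bias = −0.1936

mean(θ*) = (1.2931 + 1.3146 + 1.5717 + 1.2686 + 1.3822 + 1.6621 + 1.5881 + 1.3696 + 1.5890 + 1.3008) / 10 = 1.43398
bias = 1.43398 − 1.6276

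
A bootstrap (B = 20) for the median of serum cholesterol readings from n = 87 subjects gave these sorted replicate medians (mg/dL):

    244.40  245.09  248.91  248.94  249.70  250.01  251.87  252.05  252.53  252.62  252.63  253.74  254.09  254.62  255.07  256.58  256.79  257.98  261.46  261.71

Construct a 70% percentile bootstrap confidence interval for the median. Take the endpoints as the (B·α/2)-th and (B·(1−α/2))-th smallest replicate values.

α = 0.30; lower rank = 20 × 0.150 = 3; upper rank = 20 × 0.850 = 17.
The 3rd smallest replicate is 248.91; the 17th is 256.79.

(248.91, 256.79)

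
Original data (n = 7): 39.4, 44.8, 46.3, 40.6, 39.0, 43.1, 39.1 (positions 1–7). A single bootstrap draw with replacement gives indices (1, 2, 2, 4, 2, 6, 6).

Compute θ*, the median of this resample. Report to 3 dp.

θ* = 43.100

Resample values: 39.4, 44.8, 44.8, 40.6, 44.8, 43.1, 43.1.
Sorted: 39.4, 40.6, 43.1, 43.1, 44.8, 44.8, 44.8
Median = middle value = 43.100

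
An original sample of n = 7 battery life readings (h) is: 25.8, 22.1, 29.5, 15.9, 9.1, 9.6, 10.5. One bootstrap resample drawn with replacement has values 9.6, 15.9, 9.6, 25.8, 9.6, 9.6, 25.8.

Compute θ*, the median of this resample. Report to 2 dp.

θ* = 9.60

Sorted: 9.6, 9.6, 9.6, 9.6, 15.9, 25.8, 25.8
Median = middle value = 9.60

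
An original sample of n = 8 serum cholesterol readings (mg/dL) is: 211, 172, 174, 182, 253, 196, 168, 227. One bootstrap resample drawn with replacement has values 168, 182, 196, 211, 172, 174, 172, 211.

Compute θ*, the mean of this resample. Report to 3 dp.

Mean = (168 + 182 + 196 + 211 + 172 + 174 + 172 + 211) / 8 = 1486.0 / 8 = 185.750

θ* = 185.750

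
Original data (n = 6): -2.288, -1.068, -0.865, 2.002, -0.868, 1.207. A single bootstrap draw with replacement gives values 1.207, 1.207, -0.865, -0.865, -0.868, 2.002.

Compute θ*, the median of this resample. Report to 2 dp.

θ* = 0.17

Sorted: -0.868, -0.865, -0.865, 1.207, 1.207, 2.002
Median = average of the two middle values = 0.17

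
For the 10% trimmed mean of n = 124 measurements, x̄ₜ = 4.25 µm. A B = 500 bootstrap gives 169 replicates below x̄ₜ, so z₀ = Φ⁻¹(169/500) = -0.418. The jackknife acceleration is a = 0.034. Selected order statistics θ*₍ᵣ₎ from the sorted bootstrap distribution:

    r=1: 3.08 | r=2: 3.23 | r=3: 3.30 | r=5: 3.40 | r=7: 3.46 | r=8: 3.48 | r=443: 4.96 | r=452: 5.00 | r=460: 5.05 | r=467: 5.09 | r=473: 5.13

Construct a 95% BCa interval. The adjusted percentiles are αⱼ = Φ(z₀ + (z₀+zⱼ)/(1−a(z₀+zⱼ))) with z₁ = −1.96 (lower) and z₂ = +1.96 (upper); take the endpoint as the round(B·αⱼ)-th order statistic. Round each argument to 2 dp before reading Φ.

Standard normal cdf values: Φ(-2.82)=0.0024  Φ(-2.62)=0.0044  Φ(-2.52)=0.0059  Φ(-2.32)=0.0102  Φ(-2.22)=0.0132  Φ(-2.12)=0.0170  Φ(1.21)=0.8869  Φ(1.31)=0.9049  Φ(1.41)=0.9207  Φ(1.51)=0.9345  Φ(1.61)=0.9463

(3.23, 4.96)

Lower: z₀ + z₁ = -0.418 + (-1.960) = -2.378; 1 − a(z₀+z₁) = 1 − (0.034)(-2.378) = 1.0809; argument = -0.418 + (-2.378)/1.0809 = -2.6181 → -2.62.
α₁ = Φ(-2.62) = 0.0044; rank = round(500 × 0.0044) = 2; θ*₍2₎ = 3.23.
Upper: z₀ + z₂ = 1.542; 1 − a(z₀+z₂) = 0.9476; argument = 1.2093 → 1.21; α₂ = 0.8869; rank = 443; θ*₍443₎ = 4.96.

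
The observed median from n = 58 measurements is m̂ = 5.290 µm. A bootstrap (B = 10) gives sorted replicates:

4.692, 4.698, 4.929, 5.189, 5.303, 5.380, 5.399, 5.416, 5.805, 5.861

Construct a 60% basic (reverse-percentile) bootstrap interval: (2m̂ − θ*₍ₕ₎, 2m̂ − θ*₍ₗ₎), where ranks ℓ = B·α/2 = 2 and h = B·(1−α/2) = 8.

(5.164, 5.882)

Percentile endpoints at ranks 2 and 8: θ*₍2₎ = 4.698, θ*₍8₎ = 5.416.
Basic interval reflects these around m̂:
  lower = 2 × 5.290 − 5.416 = 5.164
  upper = 2 × 5.290 − 4.698 = 5.882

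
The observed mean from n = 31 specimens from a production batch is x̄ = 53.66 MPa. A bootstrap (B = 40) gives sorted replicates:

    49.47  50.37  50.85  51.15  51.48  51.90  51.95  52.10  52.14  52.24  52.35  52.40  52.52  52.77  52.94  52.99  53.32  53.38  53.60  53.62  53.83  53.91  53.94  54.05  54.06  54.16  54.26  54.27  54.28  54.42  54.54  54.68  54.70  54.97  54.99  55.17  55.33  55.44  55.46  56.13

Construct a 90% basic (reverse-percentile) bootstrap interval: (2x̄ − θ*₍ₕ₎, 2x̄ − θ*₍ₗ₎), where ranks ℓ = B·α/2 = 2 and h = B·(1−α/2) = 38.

Percentile endpoints at ranks 2 and 38: θ*₍2₎ = 50.37, θ*₍38₎ = 55.44.
Basic interval reflects these around x̄:
  lower = 2 × 53.66 − 55.44 = 51.88
  upper = 2 × 53.66 − 50.37 = 56.95

(51.88, 56.95)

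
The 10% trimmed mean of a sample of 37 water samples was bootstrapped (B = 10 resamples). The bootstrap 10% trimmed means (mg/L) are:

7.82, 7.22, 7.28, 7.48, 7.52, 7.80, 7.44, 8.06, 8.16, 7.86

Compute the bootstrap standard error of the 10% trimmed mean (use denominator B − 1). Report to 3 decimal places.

Bootstrap SE is the standard deviation of the 10 replicate 10% trimmed means.
Mean of replicates: (7.82 + 7.22 + 7.28 + 7.48 + 7.52 + 7.80 + 7.44 + 8.06 + 8.16 + 7.86) / 10 = 76.6400 / 10 = 7.6640
Sum of squared deviations: (+0.1560)² + (−0.4440)² + (−0.3840)² + (−0.1840)² + (−0.1440)² + (+0.1360)² + (−0.2240)² + (+0.3960)² + (+0.4960)² + (+0.1960)² = 0.9334
Variance = 0.9334 / 9 = 0.1037
SE* = √0.1037

SE* = 0.322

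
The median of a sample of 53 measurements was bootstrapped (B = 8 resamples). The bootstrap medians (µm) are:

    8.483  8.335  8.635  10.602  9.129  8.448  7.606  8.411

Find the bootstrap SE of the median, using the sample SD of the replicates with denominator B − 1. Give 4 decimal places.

SE* = 0.8726

Bootstrap SE is the standard deviation of the 8 replicate medians.
Mean of replicates: (8.483 + 8.335 + 8.635 + 10.602 + 9.129 + 8.448 + 7.606 + 8.411) / 8 = 69.64900 / 8 = 8.70613
Sum of squared deviations: (−0.22312)² + (−0.37112)² + (−0.07113)² + (+1.89588)² + (+0.42287)² + (−0.25812)² + (−1.10013)² + (−0.29513)² = 5.32974
Variance = 5.32974 / 7 = 0.76139
SE* = √0.76139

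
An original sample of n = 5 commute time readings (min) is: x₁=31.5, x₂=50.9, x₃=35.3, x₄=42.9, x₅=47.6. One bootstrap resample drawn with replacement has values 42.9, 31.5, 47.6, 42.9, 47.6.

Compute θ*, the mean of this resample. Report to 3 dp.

θ* = 42.500

Mean = (42.9 + 31.5 + 47.6 + 42.9 + 47.6) / 5 = 212.50 / 5 = 42.500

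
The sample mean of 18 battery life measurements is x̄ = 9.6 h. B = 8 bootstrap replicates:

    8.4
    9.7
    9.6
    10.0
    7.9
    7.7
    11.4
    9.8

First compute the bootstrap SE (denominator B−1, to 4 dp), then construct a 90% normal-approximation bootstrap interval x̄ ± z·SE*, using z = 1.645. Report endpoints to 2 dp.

Mean of replicates = 9.3125; sum of squared deviations = 10.7287; SE* = √(10.7287/7) = 1.2380
Margin = 1.645 × 1.2380 = 2.037
Interval: 9.6 ± 2.037

(7.56, 11.64)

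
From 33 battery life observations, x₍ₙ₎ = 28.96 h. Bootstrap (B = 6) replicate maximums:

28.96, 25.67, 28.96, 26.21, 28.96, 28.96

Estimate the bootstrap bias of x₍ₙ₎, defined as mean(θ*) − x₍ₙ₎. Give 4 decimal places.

bias = −1.0067

mean(θ*) = (28.96 + 25.67 + 28.96 + 26.21 + 28.96 + 28.96) / 6 = 27.95333
bias = 27.95333 − 28.96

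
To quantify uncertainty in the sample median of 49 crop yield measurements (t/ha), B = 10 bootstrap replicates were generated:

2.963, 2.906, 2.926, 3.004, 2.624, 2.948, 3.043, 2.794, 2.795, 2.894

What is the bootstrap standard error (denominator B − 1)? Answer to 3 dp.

Bootstrap SE is the standard deviation of the 10 replicate medians.
Mean of replicates: (2.963 + 2.906 + 2.926 + 3.004 + 2.624 + 2.948 + 3.043 + 2.794 + 2.795 + 2.894) / 10 = 28.8970 / 10 = 2.8897
Sum of squared deviations: (+0.0733)² + (+0.0163)² + (+0.0363)² + (+0.1143)² + (−0.2657)² + (+0.0583)² + (+0.1533)² + (−0.0957)² + (−0.0947)² + (+0.0043)² = 0.1357
Variance = 0.1357 / 9 = 0.0151
SE* = √0.0151

SE* = 0.123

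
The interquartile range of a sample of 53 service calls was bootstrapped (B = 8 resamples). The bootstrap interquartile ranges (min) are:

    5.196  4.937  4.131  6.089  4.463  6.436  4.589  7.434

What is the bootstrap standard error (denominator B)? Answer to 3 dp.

SE* = 1.066

Bootstrap SE is the standard deviation of the 8 replicate interquartile ranges.
Mean of replicates: (5.196 + 4.937 + 4.131 + 6.089 + 4.463 + 6.436 + 4.589 + 7.434) / 8 = 43.2750 / 8 = 5.4094
Sum of squared deviations: (−0.2134)² + (−0.4724)² + (−1.2784)² + (+0.6796)² + (−0.9464)² + (+1.0266)² + (−0.8204)² + (+2.0246)² = 9.0865
Variance = 9.0865 / 8 = 1.1358
SE* = √1.1358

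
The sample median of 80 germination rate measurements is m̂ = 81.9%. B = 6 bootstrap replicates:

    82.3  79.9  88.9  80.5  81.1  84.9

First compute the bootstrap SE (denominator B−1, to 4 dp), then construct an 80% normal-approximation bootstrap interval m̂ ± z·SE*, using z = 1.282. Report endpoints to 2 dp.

Mean of replicates = 82.9333; sum of squared deviations = 58.3533; SE* = √(58.3533/5) = 3.4162
Margin = 1.282 × 3.4162 = 4.380
Interval: 81.9 ± 4.380

(77.52, 86.28)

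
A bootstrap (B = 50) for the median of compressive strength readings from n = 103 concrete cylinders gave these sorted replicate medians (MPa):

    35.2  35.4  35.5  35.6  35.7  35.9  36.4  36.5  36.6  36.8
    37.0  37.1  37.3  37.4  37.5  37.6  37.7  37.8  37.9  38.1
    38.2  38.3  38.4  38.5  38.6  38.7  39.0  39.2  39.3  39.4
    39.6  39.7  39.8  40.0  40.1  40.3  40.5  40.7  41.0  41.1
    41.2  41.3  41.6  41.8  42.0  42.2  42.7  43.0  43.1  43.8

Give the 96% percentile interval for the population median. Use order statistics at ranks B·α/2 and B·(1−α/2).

(35.2, 43.1)

α = 0.04; lower rank = 50 × 0.020 = 1; upper rank = 50 × 0.980 = 49.
The 1st smallest replicate is 35.2; the 49th is 43.1.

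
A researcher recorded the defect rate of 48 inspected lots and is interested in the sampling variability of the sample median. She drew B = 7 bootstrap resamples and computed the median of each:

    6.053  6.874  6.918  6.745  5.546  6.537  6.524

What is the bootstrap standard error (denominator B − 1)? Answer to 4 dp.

Bootstrap SE is the standard deviation of the 7 replicate medians.
Mean of replicates: (6.053 + 6.874 + 6.918 + 6.745 + 5.546 + 6.537 + 6.524) / 7 = 45.19700 / 7 = 6.45671
Sum of squared deviations: (−0.40371)² + (+0.41729)² + (+0.46129)² + (+0.28829)² + (−0.91071)² + (+0.08029)² + (+0.06729)² = 1.47338
Variance = 1.47338 / 6 = 0.24556
SE* = √0.24556

SE* = 0.4955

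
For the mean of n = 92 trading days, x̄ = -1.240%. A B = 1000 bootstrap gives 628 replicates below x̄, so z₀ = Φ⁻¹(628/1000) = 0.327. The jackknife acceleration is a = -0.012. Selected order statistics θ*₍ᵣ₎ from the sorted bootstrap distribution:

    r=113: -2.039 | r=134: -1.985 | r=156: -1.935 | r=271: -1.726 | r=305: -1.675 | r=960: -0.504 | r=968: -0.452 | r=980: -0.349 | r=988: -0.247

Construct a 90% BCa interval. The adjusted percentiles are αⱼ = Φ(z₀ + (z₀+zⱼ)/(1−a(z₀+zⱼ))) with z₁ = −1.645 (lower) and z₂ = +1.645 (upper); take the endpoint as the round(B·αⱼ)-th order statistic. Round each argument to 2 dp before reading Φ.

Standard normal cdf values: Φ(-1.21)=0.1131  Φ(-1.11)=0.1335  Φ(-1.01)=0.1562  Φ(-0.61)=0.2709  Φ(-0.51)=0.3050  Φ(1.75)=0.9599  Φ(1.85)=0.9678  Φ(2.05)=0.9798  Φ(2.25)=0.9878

(-1.935, -0.247)

Lower: z₀ + z₁ = 0.327 + (-1.645) = -1.318; 1 − a(z₀+z₁) = 1 − (-0.012)(-1.318) = 0.9842; argument = 0.327 + (-1.318)/0.9842 = -1.0122 → -1.01.
α₁ = Φ(-1.01) = 0.1562; rank = round(1000 × 0.1562) = 156; θ*₍156₎ = -1.935.
Upper: z₀ + z₂ = 1.972; 1 − a(z₀+z₂) = 1.0237; argument = 2.2534 → 2.25; α₂ = 0.9878; rank = 988; θ*₍988₎ = -0.247.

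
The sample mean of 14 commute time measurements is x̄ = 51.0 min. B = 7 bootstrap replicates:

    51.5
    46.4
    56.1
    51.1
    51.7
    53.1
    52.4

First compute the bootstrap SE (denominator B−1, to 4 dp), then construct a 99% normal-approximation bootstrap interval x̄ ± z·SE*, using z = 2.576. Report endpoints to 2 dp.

Mean of replicates = 51.7571; sum of squared deviations = 50.2771; SE* = √(50.2771/6) = 2.8947
Margin = 2.576 × 2.8947 = 7.457
Interval: 51.0 ± 7.457

(43.54, 58.46)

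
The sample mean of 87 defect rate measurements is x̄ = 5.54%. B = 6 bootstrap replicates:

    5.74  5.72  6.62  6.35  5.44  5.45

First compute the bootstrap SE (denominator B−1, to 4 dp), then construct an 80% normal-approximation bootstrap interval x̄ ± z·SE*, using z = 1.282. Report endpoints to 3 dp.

Mean of replicates = 5.8867; sum of squared deviations = 1.1919; SE* = √(1.1919/5) = 0.4882
Margin = 1.282 × 0.4882 = 0.6259
Interval: 5.54 ± 0.6259

(4.914, 6.166)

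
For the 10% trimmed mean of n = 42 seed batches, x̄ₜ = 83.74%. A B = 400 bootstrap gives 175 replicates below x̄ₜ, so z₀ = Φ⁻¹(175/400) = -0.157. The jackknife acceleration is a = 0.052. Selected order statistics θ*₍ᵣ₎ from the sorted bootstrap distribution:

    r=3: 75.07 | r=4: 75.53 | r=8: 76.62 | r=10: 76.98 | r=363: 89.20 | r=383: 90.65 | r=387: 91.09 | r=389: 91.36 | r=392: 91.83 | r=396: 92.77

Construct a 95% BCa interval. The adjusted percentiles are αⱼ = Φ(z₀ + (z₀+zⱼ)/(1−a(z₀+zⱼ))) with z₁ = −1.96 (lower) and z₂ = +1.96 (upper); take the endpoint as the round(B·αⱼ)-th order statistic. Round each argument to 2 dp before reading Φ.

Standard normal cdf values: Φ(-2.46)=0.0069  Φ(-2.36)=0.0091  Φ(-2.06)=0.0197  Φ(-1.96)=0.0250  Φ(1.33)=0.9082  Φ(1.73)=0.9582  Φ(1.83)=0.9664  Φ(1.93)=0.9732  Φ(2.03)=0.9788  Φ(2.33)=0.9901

(76.62, 91.09)

Lower: z₀ + z₁ = -0.157 + (-1.960) = -2.117; 1 − a(z₀+z₁) = 1 − (0.052)(-2.117) = 1.1101; argument = -0.157 + (-2.117)/1.1101 = -2.0641 → -2.06.
α₁ = Φ(-2.06) = 0.0197; rank = round(400 × 0.0197) = 8; θ*₍8₎ = 76.62.
Upper: z₀ + z₂ = 1.803; 1 − a(z₀+z₂) = 0.9062; argument = 1.8325 → 1.83; α₂ = 0.9664; rank = 387; θ*₍387₎ = 91.09.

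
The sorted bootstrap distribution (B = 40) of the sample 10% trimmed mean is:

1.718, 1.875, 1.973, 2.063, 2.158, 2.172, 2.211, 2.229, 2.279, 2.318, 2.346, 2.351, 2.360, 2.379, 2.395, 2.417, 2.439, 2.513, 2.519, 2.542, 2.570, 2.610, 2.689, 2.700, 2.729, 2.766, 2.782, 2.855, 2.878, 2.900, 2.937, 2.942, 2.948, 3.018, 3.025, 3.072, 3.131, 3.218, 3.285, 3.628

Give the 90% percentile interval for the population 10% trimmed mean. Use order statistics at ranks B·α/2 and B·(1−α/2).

α = 0.10; lower rank = 40 × 0.050 = 2; upper rank = 40 × 0.950 = 38.
The 2nd smallest replicate is 1.875; the 38th is 3.218.

(1.875, 3.218)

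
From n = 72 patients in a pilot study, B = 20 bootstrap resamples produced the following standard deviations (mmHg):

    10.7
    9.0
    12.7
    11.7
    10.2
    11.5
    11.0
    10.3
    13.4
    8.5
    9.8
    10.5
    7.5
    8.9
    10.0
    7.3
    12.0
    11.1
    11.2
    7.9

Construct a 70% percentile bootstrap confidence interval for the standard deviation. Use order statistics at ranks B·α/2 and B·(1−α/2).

Sorted replicates: 7.3, 7.5, 7.9, 8.5, 8.9, 9.0, 9.8, 10.0, 10.2, 10.3, 10.5, 10.7, 11.0, 11.1, 11.2, 11.5, 11.7, 12.0, 12.7, 13.4
α = 0.30; lower rank = 20 × 0.150 = 3; upper rank = 20 × 0.850 = 17.
The 3rd smallest replicate is 7.9; the 17th is 11.7.

(7.9, 11.7)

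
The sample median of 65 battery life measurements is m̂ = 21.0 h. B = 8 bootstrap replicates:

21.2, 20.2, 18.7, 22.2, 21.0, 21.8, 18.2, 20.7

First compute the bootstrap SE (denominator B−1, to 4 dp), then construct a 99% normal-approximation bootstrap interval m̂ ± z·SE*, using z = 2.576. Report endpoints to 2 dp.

Mean of replicates = 20.5000; sum of squared deviations = 13.9800; SE* = √(13.9800/7) = 1.4132
Margin = 2.576 × 1.4132 = 3.640
Interval: 21.0 ± 3.640

(17.36, 24.64)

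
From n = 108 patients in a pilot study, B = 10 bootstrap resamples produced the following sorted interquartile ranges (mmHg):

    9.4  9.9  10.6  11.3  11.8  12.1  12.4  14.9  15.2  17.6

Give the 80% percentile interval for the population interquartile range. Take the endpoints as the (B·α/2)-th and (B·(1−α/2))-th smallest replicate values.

(9.4, 15.2)

α = 0.20; lower rank = 10 × 0.100 = 1; upper rank = 10 × 0.900 = 9.
The 1st smallest replicate is 9.4; the 9th is 15.2.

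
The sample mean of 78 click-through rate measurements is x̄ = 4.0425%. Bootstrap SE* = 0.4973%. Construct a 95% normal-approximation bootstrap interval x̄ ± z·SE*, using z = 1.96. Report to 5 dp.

(3.06779, 5.01721)

Margin = 1.96 × 0.4973 = 0.974708
Interval: 4.0425 ± 0.974708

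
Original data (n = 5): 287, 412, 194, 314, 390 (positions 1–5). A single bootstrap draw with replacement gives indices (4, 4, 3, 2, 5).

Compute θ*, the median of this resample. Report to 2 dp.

Resample values: 314, 314, 194, 412, 390.
Sorted: 194, 314, 314, 390, 412
Median = middle value = 314.00

θ* = 314.00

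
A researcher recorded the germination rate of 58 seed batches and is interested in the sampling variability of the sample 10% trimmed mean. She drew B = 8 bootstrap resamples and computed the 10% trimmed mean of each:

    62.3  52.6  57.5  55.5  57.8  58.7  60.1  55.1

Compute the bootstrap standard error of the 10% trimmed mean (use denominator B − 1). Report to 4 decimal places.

Bootstrap SE is the standard deviation of the 8 replicate 10% trimmed means.
Mean of replicates: (62.3 + 52.6 + 57.5 + 55.5 + 57.8 + 58.7 + 60.1 + 55.1) / 8 = 459.60000 / 8 = 57.45000
Sum of squared deviations: (+4.85000)² + (−4.85000)² + (+0.05000)² + (−1.95000)² + (+0.35000)² + (+1.25000)² + (+2.65000)² + (−2.35000)² = 65.08000
Variance = 65.08000 / 7 = 9.29714
SE* = √9.29714

SE* = 3.0491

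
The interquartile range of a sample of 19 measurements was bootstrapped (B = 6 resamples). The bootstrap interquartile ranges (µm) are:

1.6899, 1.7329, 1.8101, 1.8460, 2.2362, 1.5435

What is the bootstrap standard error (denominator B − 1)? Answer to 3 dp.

SE* = 0.234

Bootstrap SE is the standard deviation of the 6 replicate interquartile ranges.
Mean of replicates: (1.6899 + 1.7329 + 1.8101 + 1.8460 + 2.2362 + 1.5435) / 6 = 10.85860 / 6 = 1.80977
Sum of squared deviations: (−0.11987)² + (−0.07687)² + (+0.00033)² + (+0.03623)² + (+0.42643)² + (−0.26627)² = 0.27433
Variance = 0.27433 / 5 = 0.05487
SE* = √0.05487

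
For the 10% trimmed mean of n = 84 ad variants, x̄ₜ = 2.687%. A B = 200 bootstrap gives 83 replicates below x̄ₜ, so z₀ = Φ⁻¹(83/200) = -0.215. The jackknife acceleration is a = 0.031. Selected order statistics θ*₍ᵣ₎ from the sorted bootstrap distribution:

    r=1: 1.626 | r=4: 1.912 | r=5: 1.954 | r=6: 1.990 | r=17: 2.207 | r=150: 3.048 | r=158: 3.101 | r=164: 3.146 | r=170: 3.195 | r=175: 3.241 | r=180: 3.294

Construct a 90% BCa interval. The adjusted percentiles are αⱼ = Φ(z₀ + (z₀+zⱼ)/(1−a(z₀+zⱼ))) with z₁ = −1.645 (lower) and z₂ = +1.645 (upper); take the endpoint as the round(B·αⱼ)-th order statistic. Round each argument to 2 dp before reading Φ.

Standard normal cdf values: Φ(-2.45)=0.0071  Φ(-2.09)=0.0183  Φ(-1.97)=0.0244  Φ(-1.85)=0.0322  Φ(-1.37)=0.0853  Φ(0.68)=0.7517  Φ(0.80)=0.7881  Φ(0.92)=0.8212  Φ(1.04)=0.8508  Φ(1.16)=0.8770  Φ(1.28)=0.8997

(1.954, 3.294)

Lower: z₀ + z₁ = -0.215 + (-1.645) = -1.860; 1 − a(z₀+z₁) = 1 − (0.031)(-1.860) = 1.0577; argument = -0.215 + (-1.860)/1.0577 = -1.9736 → -1.97.
α₁ = Φ(-1.97) = 0.0244; rank = round(200 × 0.0244) = 5; θ*₍5₎ = 1.954.
Upper: z₀ + z₂ = 1.430; 1 − a(z₀+z₂) = 0.9557; argument = 1.2813 → 1.28; α₂ = 0.8997; rank = 180; θ*₍180₎ = 3.294.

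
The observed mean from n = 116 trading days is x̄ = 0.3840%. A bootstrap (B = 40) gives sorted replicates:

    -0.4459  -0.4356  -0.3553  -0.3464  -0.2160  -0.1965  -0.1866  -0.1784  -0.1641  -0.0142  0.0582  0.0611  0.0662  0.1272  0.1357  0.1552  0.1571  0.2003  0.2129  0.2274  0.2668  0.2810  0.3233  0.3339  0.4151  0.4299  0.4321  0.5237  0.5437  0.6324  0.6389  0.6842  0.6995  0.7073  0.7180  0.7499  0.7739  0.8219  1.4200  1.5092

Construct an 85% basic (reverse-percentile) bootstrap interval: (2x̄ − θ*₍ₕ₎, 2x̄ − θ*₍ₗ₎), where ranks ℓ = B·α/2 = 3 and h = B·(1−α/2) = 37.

(-0.0059, 1.1233)

Percentile endpoints at ranks 3 and 37: θ*₍3₎ = -0.3553, θ*₍37₎ = 0.7739.
Basic interval reflects these around x̄:
  lower = 2 × 0.3840 − 0.7739 = -0.0059
  upper = 2 × 0.3840 − -0.3553 = 1.1233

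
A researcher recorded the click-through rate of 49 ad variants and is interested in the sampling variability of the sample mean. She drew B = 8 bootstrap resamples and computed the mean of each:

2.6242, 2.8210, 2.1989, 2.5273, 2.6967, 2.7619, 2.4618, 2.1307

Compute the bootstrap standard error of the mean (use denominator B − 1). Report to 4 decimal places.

Bootstrap SE is the standard deviation of the 8 replicate means.
Mean of replicates: (2.6242 + 2.8210 + 2.1989 + 2.5273 + 2.6967 + 2.7619 + 2.4618 + 2.1307) / 8 = 20.22250 / 8 = 2.52781
Sum of squared deviations: (+0.09639)² + (+0.29319)² + (−0.32891)² + (−0.00051)² + (+0.16889)² + (+0.23409)² + (−0.06601)² + (−0.39711)² = 0.44881
Variance = 0.44881 / 7 = 0.06412
SE* = √0.06412

SE* = 0.2532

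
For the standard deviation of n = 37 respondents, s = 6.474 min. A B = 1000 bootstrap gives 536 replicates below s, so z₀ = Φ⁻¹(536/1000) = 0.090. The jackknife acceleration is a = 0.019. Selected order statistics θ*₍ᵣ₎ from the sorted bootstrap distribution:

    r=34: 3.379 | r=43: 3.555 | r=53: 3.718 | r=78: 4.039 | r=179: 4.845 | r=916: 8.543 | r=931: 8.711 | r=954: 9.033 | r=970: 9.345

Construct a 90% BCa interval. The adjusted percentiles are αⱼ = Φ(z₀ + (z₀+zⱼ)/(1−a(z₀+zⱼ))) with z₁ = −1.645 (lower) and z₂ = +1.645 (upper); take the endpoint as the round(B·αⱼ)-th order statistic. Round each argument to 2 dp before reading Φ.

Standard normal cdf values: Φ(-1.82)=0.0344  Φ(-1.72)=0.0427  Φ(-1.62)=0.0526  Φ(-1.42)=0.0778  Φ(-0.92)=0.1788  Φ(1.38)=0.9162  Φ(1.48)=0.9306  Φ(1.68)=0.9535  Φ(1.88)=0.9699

Lower: z₀ + z₁ = 0.090 + (-1.645) = -1.555; 1 − a(z₀+z₁) = 1 − (0.019)(-1.555) = 1.0295; argument = 0.090 + (-1.555)/1.0295 = -1.4204 → -1.42.
α₁ = Φ(-1.42) = 0.0778; rank = round(1000 × 0.0778) = 78; θ*₍78₎ = 4.039.
Upper: z₀ + z₂ = 1.735; 1 − a(z₀+z₂) = 0.9670; argument = 1.8841 → 1.88; α₂ = 0.9699; rank = 970; θ*₍970₎ = 9.345.

(4.039, 9.345)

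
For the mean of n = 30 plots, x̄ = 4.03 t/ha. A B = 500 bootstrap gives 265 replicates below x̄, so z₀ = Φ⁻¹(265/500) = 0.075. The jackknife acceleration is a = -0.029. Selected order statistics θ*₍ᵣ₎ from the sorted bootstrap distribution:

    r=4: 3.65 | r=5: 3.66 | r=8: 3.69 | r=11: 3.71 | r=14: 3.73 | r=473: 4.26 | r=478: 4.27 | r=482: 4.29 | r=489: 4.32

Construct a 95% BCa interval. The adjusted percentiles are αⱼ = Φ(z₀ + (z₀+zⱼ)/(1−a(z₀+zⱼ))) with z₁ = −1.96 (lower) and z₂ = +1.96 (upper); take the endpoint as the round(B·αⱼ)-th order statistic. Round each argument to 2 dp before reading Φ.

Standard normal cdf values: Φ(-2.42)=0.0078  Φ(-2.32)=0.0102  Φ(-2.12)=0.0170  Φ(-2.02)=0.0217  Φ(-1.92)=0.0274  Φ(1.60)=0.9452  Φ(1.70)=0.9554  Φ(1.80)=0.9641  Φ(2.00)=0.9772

Lower: z₀ + z₁ = 0.075 + (-1.960) = -1.885; 1 − a(z₀+z₁) = 1 − (-0.029)(-1.885) = 0.9453; argument = 0.075 + (-1.885)/0.9453 = -1.9190 → -1.92.
α₁ = Φ(-1.92) = 0.0274; rank = round(500 × 0.0274) = 14; θ*₍14₎ = 3.73.
Upper: z₀ + z₂ = 2.035; 1 − a(z₀+z₂) = 1.0590; argument = 1.9966 → 2.00; α₂ = 0.9772; rank = 489; θ*₍489₎ = 4.32.

(3.73, 4.32)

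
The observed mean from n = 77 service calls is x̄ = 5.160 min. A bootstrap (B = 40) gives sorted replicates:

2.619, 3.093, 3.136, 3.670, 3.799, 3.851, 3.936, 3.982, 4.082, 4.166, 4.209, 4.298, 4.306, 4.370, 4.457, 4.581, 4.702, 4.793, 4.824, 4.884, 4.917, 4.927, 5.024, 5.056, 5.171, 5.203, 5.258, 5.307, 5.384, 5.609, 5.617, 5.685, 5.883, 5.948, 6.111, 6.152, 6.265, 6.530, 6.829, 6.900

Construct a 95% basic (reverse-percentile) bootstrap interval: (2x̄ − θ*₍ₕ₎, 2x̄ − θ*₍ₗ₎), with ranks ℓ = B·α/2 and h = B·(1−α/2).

(3.491, 7.701)

Percentile endpoints at ranks 1 and 39: θ*₍1₎ = 2.619, θ*₍39₎ = 6.829.
Basic interval reflects these around x̄:
  lower = 2 × 5.160 − 6.829 = 3.491
  upper = 2 × 5.160 − 2.619 = 7.701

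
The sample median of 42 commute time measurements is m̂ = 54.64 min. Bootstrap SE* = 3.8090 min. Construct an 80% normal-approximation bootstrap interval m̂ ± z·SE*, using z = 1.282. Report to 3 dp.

(49.757, 59.523)

Margin = 1.282 × 3.8090 = 4.8831
Interval: 54.64 ± 4.8831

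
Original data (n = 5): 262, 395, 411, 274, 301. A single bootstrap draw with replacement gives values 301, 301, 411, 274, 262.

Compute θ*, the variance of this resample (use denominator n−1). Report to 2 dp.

Mean = 309.8000; sum of squared deviations = 13962.8000
s² = 13962.8000 / 4 = 3490.7000

θ* = 3490.70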